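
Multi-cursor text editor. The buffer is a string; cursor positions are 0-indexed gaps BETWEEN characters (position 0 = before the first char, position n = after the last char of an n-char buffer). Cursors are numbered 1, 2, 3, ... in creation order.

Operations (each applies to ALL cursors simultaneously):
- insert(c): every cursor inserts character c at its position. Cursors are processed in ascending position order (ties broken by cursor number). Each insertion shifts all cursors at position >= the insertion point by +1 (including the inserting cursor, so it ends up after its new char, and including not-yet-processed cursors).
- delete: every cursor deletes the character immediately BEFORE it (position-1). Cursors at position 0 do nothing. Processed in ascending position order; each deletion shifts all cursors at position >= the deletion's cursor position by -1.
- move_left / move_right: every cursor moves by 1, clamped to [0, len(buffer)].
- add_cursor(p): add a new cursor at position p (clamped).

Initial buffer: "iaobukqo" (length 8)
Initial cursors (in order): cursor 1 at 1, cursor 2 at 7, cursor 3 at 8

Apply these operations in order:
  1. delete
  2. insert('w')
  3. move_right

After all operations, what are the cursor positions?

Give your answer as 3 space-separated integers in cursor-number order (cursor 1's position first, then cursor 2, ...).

After op 1 (delete): buffer="aobuk" (len 5), cursors c1@0 c2@5 c3@5, authorship .....
After op 2 (insert('w')): buffer="waobukww" (len 8), cursors c1@1 c2@8 c3@8, authorship 1.....23
After op 3 (move_right): buffer="waobukww" (len 8), cursors c1@2 c2@8 c3@8, authorship 1.....23

Answer: 2 8 8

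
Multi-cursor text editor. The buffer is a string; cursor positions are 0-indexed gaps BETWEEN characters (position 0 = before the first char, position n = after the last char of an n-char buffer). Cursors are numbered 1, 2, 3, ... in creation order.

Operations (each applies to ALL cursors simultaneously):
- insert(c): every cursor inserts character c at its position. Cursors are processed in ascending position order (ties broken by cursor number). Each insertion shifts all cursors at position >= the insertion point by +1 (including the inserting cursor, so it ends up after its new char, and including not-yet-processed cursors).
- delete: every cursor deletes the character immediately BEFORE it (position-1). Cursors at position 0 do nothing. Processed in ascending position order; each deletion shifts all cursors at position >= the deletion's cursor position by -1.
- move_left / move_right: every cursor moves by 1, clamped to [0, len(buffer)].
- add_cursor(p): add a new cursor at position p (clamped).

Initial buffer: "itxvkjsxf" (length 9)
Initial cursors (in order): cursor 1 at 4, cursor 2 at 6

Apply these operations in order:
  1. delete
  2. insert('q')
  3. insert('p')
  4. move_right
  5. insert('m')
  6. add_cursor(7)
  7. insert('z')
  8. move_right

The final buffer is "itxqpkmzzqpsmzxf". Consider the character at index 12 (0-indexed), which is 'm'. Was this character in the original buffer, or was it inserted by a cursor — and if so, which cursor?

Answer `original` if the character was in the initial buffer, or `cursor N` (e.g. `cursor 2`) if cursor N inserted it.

After op 1 (delete): buffer="itxksxf" (len 7), cursors c1@3 c2@4, authorship .......
After op 2 (insert('q')): buffer="itxqkqsxf" (len 9), cursors c1@4 c2@6, authorship ...1.2...
After op 3 (insert('p')): buffer="itxqpkqpsxf" (len 11), cursors c1@5 c2@8, authorship ...11.22...
After op 4 (move_right): buffer="itxqpkqpsxf" (len 11), cursors c1@6 c2@9, authorship ...11.22...
After op 5 (insert('m')): buffer="itxqpkmqpsmxf" (len 13), cursors c1@7 c2@11, authorship ...11.122.2..
After op 6 (add_cursor(7)): buffer="itxqpkmqpsmxf" (len 13), cursors c1@7 c3@7 c2@11, authorship ...11.122.2..
After op 7 (insert('z')): buffer="itxqpkmzzqpsmzxf" (len 16), cursors c1@9 c3@9 c2@14, authorship ...11.11322.22..
After op 8 (move_right): buffer="itxqpkmzzqpsmzxf" (len 16), cursors c1@10 c3@10 c2@15, authorship ...11.11322.22..
Authorship (.=original, N=cursor N): . . . 1 1 . 1 1 3 2 2 . 2 2 . .
Index 12: author = 2

Answer: cursor 2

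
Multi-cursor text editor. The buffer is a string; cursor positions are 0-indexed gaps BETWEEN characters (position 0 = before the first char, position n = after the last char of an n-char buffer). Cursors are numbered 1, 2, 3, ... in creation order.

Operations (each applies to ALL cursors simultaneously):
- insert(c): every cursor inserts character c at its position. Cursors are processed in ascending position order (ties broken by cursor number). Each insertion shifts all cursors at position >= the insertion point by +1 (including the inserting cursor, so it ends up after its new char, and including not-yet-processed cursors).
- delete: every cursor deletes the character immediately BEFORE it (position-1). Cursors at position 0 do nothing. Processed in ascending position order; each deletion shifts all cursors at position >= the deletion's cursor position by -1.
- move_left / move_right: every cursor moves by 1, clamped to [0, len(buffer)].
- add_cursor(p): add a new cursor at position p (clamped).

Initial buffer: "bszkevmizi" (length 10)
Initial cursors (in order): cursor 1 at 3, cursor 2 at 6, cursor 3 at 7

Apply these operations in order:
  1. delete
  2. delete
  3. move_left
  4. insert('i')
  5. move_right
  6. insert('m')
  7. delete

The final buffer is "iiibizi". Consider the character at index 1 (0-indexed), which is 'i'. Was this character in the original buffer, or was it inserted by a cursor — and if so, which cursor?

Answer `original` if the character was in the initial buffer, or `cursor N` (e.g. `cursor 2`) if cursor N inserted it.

After op 1 (delete): buffer="bskeizi" (len 7), cursors c1@2 c2@4 c3@4, authorship .......
After op 2 (delete): buffer="bizi" (len 4), cursors c1@1 c2@1 c3@1, authorship ....
After op 3 (move_left): buffer="bizi" (len 4), cursors c1@0 c2@0 c3@0, authorship ....
After op 4 (insert('i')): buffer="iiibizi" (len 7), cursors c1@3 c2@3 c3@3, authorship 123....
After op 5 (move_right): buffer="iiibizi" (len 7), cursors c1@4 c2@4 c3@4, authorship 123....
After op 6 (insert('m')): buffer="iiibmmmizi" (len 10), cursors c1@7 c2@7 c3@7, authorship 123.123...
After op 7 (delete): buffer="iiibizi" (len 7), cursors c1@4 c2@4 c3@4, authorship 123....
Authorship (.=original, N=cursor N): 1 2 3 . . . .
Index 1: author = 2

Answer: cursor 2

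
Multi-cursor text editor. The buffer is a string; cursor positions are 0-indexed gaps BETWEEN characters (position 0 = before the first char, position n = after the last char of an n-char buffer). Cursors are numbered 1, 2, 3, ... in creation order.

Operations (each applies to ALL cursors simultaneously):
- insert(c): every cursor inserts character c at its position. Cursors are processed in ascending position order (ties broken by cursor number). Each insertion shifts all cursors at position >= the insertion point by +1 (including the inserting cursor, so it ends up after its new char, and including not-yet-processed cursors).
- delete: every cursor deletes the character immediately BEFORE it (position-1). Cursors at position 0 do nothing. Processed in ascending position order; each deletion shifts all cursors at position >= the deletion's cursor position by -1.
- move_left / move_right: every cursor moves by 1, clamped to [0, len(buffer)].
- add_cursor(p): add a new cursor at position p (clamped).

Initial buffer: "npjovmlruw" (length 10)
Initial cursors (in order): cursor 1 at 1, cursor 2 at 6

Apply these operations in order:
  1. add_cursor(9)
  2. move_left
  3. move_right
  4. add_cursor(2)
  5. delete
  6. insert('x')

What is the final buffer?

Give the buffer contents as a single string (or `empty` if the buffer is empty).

Answer: xxjovxlrxw

Derivation:
After op 1 (add_cursor(9)): buffer="npjovmlruw" (len 10), cursors c1@1 c2@6 c3@9, authorship ..........
After op 2 (move_left): buffer="npjovmlruw" (len 10), cursors c1@0 c2@5 c3@8, authorship ..........
After op 3 (move_right): buffer="npjovmlruw" (len 10), cursors c1@1 c2@6 c3@9, authorship ..........
After op 4 (add_cursor(2)): buffer="npjovmlruw" (len 10), cursors c1@1 c4@2 c2@6 c3@9, authorship ..........
After op 5 (delete): buffer="jovlrw" (len 6), cursors c1@0 c4@0 c2@3 c3@5, authorship ......
After op 6 (insert('x')): buffer="xxjovxlrxw" (len 10), cursors c1@2 c4@2 c2@6 c3@9, authorship 14...2..3.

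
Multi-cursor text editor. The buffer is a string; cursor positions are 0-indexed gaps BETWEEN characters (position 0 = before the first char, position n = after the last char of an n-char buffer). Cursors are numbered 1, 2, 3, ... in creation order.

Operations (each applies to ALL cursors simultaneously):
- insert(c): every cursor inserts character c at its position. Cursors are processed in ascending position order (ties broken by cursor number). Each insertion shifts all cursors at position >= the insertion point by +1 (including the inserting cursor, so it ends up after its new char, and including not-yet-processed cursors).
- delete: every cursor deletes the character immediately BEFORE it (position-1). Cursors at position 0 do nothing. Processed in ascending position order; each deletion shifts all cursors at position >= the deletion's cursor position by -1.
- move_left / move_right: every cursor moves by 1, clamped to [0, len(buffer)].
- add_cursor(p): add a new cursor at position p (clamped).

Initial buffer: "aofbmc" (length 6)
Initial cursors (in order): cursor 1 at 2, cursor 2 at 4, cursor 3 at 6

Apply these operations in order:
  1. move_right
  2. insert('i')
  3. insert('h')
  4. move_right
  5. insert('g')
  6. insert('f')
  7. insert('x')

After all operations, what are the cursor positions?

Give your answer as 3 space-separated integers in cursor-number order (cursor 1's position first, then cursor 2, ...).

Answer: 9 16 21

Derivation:
After op 1 (move_right): buffer="aofbmc" (len 6), cursors c1@3 c2@5 c3@6, authorship ......
After op 2 (insert('i')): buffer="aofibmici" (len 9), cursors c1@4 c2@7 c3@9, authorship ...1..2.3
After op 3 (insert('h')): buffer="aofihbmihcih" (len 12), cursors c1@5 c2@9 c3@12, authorship ...11..22.33
After op 4 (move_right): buffer="aofihbmihcih" (len 12), cursors c1@6 c2@10 c3@12, authorship ...11..22.33
After op 5 (insert('g')): buffer="aofihbgmihcgihg" (len 15), cursors c1@7 c2@12 c3@15, authorship ...11.1.22.2333
After op 6 (insert('f')): buffer="aofihbgfmihcgfihgf" (len 18), cursors c1@8 c2@14 c3@18, authorship ...11.11.22.223333
After op 7 (insert('x')): buffer="aofihbgfxmihcgfxihgfx" (len 21), cursors c1@9 c2@16 c3@21, authorship ...11.111.22.22233333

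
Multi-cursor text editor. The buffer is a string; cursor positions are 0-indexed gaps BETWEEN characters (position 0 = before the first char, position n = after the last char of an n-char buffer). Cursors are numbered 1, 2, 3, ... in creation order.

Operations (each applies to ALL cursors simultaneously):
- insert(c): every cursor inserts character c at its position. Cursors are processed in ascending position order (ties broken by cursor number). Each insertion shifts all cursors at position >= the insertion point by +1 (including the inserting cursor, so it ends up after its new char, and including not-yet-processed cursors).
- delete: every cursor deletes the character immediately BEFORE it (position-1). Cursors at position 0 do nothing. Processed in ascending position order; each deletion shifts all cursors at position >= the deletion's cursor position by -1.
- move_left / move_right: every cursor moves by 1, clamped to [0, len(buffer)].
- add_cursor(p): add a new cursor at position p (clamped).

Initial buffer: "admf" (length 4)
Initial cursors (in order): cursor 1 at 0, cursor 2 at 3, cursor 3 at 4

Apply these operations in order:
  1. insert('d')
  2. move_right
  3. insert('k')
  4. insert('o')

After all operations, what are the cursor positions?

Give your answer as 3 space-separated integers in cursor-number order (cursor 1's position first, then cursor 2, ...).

Answer: 4 10 13

Derivation:
After op 1 (insert('d')): buffer="dadmdfd" (len 7), cursors c1@1 c2@5 c3@7, authorship 1...2.3
After op 2 (move_right): buffer="dadmdfd" (len 7), cursors c1@2 c2@6 c3@7, authorship 1...2.3
After op 3 (insert('k')): buffer="dakdmdfkdk" (len 10), cursors c1@3 c2@8 c3@10, authorship 1.1..2.233
After op 4 (insert('o')): buffer="dakodmdfkodko" (len 13), cursors c1@4 c2@10 c3@13, authorship 1.11..2.22333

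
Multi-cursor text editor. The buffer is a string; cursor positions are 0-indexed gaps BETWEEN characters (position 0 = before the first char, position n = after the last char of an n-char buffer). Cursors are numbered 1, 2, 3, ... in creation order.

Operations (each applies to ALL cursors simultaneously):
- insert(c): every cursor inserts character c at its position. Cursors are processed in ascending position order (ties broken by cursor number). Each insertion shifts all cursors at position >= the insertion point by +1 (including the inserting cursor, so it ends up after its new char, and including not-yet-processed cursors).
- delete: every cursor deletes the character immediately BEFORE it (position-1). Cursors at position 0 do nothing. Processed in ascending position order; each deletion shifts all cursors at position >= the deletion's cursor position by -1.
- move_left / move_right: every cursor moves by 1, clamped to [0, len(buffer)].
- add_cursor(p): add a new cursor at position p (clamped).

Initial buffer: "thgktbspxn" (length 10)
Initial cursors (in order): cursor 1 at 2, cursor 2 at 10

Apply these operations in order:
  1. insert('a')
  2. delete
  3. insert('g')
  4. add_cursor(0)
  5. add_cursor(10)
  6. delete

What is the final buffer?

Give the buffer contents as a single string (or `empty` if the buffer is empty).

Answer: thgktbspn

Derivation:
After op 1 (insert('a')): buffer="thagktbspxna" (len 12), cursors c1@3 c2@12, authorship ..1........2
After op 2 (delete): buffer="thgktbspxn" (len 10), cursors c1@2 c2@10, authorship ..........
After op 3 (insert('g')): buffer="thggktbspxng" (len 12), cursors c1@3 c2@12, authorship ..1........2
After op 4 (add_cursor(0)): buffer="thggktbspxng" (len 12), cursors c3@0 c1@3 c2@12, authorship ..1........2
After op 5 (add_cursor(10)): buffer="thggktbspxng" (len 12), cursors c3@0 c1@3 c4@10 c2@12, authorship ..1........2
After op 6 (delete): buffer="thgktbspn" (len 9), cursors c3@0 c1@2 c4@8 c2@9, authorship .........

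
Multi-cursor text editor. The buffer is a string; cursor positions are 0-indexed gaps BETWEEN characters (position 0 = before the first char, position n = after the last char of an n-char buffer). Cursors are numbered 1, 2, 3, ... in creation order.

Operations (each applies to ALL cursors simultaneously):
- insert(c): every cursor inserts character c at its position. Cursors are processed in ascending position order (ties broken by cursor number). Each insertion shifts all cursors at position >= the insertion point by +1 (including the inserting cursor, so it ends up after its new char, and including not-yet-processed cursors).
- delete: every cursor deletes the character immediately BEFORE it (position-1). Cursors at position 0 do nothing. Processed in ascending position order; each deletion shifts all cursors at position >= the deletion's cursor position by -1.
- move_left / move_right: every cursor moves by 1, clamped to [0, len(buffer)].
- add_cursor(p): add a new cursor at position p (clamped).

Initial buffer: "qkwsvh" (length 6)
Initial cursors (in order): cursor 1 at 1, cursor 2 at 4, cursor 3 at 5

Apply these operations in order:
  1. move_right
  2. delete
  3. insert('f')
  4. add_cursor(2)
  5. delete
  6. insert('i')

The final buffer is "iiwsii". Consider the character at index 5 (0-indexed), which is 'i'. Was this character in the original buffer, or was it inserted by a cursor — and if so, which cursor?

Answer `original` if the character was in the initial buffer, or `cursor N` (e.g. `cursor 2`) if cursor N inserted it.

After op 1 (move_right): buffer="qkwsvh" (len 6), cursors c1@2 c2@5 c3@6, authorship ......
After op 2 (delete): buffer="qws" (len 3), cursors c1@1 c2@3 c3@3, authorship ...
After op 3 (insert('f')): buffer="qfwsff" (len 6), cursors c1@2 c2@6 c3@6, authorship .1..23
After op 4 (add_cursor(2)): buffer="qfwsff" (len 6), cursors c1@2 c4@2 c2@6 c3@6, authorship .1..23
After op 5 (delete): buffer="ws" (len 2), cursors c1@0 c4@0 c2@2 c3@2, authorship ..
After op 6 (insert('i')): buffer="iiwsii" (len 6), cursors c1@2 c4@2 c2@6 c3@6, authorship 14..23
Authorship (.=original, N=cursor N): 1 4 . . 2 3
Index 5: author = 3

Answer: cursor 3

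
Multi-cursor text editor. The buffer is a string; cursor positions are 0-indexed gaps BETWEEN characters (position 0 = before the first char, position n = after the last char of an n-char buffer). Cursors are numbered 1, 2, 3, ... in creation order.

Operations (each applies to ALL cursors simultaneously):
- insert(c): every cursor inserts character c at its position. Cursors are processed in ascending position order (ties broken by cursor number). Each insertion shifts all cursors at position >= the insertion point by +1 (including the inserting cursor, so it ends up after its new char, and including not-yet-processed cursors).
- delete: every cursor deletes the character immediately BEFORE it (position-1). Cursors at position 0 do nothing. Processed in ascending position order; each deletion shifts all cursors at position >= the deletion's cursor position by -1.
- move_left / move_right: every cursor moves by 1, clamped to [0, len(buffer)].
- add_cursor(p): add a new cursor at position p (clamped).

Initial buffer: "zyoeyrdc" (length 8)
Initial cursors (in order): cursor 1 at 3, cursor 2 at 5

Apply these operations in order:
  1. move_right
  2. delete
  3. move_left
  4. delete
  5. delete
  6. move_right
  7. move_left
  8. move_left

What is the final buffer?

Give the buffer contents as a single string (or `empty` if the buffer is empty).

After op 1 (move_right): buffer="zyoeyrdc" (len 8), cursors c1@4 c2@6, authorship ........
After op 2 (delete): buffer="zyoydc" (len 6), cursors c1@3 c2@4, authorship ......
After op 3 (move_left): buffer="zyoydc" (len 6), cursors c1@2 c2@3, authorship ......
After op 4 (delete): buffer="zydc" (len 4), cursors c1@1 c2@1, authorship ....
After op 5 (delete): buffer="ydc" (len 3), cursors c1@0 c2@0, authorship ...
After op 6 (move_right): buffer="ydc" (len 3), cursors c1@1 c2@1, authorship ...
After op 7 (move_left): buffer="ydc" (len 3), cursors c1@0 c2@0, authorship ...
After op 8 (move_left): buffer="ydc" (len 3), cursors c1@0 c2@0, authorship ...

Answer: ydc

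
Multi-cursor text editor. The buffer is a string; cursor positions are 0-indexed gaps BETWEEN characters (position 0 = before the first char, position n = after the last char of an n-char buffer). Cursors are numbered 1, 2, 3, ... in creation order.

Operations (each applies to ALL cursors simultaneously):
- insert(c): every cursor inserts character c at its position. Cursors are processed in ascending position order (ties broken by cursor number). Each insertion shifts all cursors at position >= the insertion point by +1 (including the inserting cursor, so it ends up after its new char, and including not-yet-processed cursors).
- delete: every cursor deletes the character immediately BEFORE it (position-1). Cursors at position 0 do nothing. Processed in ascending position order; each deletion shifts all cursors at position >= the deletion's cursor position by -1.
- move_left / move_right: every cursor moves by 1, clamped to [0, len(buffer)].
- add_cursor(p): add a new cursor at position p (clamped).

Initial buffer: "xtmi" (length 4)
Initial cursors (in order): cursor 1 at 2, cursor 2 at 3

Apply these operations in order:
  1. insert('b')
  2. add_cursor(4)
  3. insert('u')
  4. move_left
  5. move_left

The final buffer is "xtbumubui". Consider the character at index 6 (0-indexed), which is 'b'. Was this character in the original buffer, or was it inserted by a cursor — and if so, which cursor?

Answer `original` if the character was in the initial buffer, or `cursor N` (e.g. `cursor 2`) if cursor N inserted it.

After op 1 (insert('b')): buffer="xtbmbi" (len 6), cursors c1@3 c2@5, authorship ..1.2.
After op 2 (add_cursor(4)): buffer="xtbmbi" (len 6), cursors c1@3 c3@4 c2@5, authorship ..1.2.
After op 3 (insert('u')): buffer="xtbumubui" (len 9), cursors c1@4 c3@6 c2@8, authorship ..11.322.
After op 4 (move_left): buffer="xtbumubui" (len 9), cursors c1@3 c3@5 c2@7, authorship ..11.322.
After op 5 (move_left): buffer="xtbumubui" (len 9), cursors c1@2 c3@4 c2@6, authorship ..11.322.
Authorship (.=original, N=cursor N): . . 1 1 . 3 2 2 .
Index 6: author = 2

Answer: cursor 2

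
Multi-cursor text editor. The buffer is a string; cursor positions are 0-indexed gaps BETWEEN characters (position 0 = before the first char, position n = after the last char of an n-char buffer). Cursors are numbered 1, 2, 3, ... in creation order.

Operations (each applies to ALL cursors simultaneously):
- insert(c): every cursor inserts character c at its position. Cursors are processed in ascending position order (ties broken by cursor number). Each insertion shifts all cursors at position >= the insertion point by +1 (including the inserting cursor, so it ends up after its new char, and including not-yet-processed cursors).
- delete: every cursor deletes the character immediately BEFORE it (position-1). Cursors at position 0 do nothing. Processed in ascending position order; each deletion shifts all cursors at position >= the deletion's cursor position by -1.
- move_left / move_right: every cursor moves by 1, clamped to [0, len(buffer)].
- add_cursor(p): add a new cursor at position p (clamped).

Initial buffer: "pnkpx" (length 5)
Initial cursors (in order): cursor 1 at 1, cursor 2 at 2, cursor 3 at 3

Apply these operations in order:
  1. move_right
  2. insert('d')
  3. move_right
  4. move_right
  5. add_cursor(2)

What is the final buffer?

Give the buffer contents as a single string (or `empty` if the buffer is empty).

After op 1 (move_right): buffer="pnkpx" (len 5), cursors c1@2 c2@3 c3@4, authorship .....
After op 2 (insert('d')): buffer="pndkdpdx" (len 8), cursors c1@3 c2@5 c3@7, authorship ..1.2.3.
After op 3 (move_right): buffer="pndkdpdx" (len 8), cursors c1@4 c2@6 c3@8, authorship ..1.2.3.
After op 4 (move_right): buffer="pndkdpdx" (len 8), cursors c1@5 c2@7 c3@8, authorship ..1.2.3.
After op 5 (add_cursor(2)): buffer="pndkdpdx" (len 8), cursors c4@2 c1@5 c2@7 c3@8, authorship ..1.2.3.

Answer: pndkdpdx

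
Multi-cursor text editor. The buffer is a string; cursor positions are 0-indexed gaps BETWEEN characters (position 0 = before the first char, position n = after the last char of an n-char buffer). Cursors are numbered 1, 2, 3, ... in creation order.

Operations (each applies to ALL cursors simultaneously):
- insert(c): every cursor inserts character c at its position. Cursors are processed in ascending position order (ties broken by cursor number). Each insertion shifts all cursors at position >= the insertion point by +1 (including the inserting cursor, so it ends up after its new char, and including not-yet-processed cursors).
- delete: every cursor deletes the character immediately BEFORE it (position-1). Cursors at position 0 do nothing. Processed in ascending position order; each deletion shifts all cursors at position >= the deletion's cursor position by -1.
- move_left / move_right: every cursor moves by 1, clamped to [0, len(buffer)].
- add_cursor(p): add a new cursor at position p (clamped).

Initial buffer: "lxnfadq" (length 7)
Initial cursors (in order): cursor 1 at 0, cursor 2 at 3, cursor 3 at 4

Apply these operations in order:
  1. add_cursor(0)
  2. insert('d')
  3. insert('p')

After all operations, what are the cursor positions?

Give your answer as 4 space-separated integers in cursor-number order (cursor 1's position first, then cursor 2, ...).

After op 1 (add_cursor(0)): buffer="lxnfadq" (len 7), cursors c1@0 c4@0 c2@3 c3@4, authorship .......
After op 2 (insert('d')): buffer="ddlxndfdadq" (len 11), cursors c1@2 c4@2 c2@6 c3@8, authorship 14...2.3...
After op 3 (insert('p')): buffer="ddpplxndpfdpadq" (len 15), cursors c1@4 c4@4 c2@9 c3@12, authorship 1414...22.33...

Answer: 4 9 12 4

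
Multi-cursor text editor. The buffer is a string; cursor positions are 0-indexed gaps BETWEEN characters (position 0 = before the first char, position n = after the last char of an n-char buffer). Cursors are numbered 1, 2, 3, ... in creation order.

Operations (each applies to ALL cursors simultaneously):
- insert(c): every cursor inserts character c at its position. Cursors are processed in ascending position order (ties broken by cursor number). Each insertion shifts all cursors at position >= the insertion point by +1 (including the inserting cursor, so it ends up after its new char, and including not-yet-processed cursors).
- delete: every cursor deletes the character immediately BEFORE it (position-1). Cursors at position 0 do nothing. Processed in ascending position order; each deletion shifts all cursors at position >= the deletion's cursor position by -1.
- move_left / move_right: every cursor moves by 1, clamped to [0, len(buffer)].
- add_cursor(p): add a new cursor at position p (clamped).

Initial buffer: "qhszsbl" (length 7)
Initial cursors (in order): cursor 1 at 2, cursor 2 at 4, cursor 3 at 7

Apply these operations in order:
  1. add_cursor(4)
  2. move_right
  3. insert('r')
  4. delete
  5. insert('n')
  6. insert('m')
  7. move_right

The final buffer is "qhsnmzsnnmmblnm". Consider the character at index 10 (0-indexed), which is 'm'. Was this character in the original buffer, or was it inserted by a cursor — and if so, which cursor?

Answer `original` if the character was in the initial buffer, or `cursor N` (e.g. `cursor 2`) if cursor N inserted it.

Answer: cursor 4

Derivation:
After op 1 (add_cursor(4)): buffer="qhszsbl" (len 7), cursors c1@2 c2@4 c4@4 c3@7, authorship .......
After op 2 (move_right): buffer="qhszsbl" (len 7), cursors c1@3 c2@5 c4@5 c3@7, authorship .......
After op 3 (insert('r')): buffer="qhsrzsrrblr" (len 11), cursors c1@4 c2@8 c4@8 c3@11, authorship ...1..24..3
After op 4 (delete): buffer="qhszsbl" (len 7), cursors c1@3 c2@5 c4@5 c3@7, authorship .......
After op 5 (insert('n')): buffer="qhsnzsnnbln" (len 11), cursors c1@4 c2@8 c4@8 c3@11, authorship ...1..24..3
After op 6 (insert('m')): buffer="qhsnmzsnnmmblnm" (len 15), cursors c1@5 c2@11 c4@11 c3@15, authorship ...11..2424..33
After op 7 (move_right): buffer="qhsnmzsnnmmblnm" (len 15), cursors c1@6 c2@12 c4@12 c3@15, authorship ...11..2424..33
Authorship (.=original, N=cursor N): . . . 1 1 . . 2 4 2 4 . . 3 3
Index 10: author = 4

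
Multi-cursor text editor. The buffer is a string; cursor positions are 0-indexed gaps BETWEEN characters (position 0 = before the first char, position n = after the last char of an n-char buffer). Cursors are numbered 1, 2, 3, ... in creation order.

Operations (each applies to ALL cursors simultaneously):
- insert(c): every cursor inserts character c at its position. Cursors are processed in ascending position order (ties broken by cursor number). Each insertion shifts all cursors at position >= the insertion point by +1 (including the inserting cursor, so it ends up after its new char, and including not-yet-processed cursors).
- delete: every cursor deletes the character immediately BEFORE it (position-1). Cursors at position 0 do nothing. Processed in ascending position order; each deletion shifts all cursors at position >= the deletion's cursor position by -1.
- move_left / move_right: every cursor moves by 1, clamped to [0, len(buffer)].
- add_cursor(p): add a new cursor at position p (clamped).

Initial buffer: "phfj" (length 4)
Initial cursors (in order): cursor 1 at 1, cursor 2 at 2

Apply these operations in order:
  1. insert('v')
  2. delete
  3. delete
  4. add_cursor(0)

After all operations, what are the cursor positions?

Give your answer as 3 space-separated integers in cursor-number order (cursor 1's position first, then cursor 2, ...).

Answer: 0 0 0

Derivation:
After op 1 (insert('v')): buffer="pvhvfj" (len 6), cursors c1@2 c2@4, authorship .1.2..
After op 2 (delete): buffer="phfj" (len 4), cursors c1@1 c2@2, authorship ....
After op 3 (delete): buffer="fj" (len 2), cursors c1@0 c2@0, authorship ..
After op 4 (add_cursor(0)): buffer="fj" (len 2), cursors c1@0 c2@0 c3@0, authorship ..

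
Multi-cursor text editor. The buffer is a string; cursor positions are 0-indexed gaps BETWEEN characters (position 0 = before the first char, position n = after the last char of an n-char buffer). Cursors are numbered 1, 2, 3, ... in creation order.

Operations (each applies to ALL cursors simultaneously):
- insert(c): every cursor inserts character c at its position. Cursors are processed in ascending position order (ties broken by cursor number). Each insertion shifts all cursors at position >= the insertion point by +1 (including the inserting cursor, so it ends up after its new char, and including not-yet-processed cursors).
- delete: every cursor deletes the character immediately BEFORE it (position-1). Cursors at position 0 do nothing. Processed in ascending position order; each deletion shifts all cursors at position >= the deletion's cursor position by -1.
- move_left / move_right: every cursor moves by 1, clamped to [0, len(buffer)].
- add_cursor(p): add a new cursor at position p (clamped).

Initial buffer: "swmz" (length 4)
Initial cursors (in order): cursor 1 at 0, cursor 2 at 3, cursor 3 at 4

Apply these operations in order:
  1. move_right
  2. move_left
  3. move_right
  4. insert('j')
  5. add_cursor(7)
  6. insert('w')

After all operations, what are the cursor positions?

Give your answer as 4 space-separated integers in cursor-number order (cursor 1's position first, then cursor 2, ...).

After op 1 (move_right): buffer="swmz" (len 4), cursors c1@1 c2@4 c3@4, authorship ....
After op 2 (move_left): buffer="swmz" (len 4), cursors c1@0 c2@3 c3@3, authorship ....
After op 3 (move_right): buffer="swmz" (len 4), cursors c1@1 c2@4 c3@4, authorship ....
After op 4 (insert('j')): buffer="sjwmzjj" (len 7), cursors c1@2 c2@7 c3@7, authorship .1...23
After op 5 (add_cursor(7)): buffer="sjwmzjj" (len 7), cursors c1@2 c2@7 c3@7 c4@7, authorship .1...23
After op 6 (insert('w')): buffer="sjwwmzjjwww" (len 11), cursors c1@3 c2@11 c3@11 c4@11, authorship .11...23234

Answer: 3 11 11 11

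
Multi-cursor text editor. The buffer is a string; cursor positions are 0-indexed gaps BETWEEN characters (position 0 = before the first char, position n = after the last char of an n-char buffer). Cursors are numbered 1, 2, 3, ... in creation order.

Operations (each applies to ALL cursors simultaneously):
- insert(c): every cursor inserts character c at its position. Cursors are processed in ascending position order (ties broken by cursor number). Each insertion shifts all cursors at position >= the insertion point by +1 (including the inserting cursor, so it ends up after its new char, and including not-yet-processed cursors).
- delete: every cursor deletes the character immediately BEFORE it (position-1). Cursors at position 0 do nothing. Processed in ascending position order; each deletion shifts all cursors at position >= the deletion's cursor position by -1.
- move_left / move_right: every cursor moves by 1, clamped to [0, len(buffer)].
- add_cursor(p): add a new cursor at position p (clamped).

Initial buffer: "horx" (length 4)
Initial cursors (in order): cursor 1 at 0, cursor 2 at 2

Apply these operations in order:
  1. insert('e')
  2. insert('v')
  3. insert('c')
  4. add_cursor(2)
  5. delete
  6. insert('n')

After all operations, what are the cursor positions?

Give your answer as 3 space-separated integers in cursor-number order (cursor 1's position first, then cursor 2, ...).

After op 1 (insert('e')): buffer="ehoerx" (len 6), cursors c1@1 c2@4, authorship 1..2..
After op 2 (insert('v')): buffer="evhoevrx" (len 8), cursors c1@2 c2@6, authorship 11..22..
After op 3 (insert('c')): buffer="evchoevcrx" (len 10), cursors c1@3 c2@8, authorship 111..222..
After op 4 (add_cursor(2)): buffer="evchoevcrx" (len 10), cursors c3@2 c1@3 c2@8, authorship 111..222..
After op 5 (delete): buffer="ehoevrx" (len 7), cursors c1@1 c3@1 c2@5, authorship 1..22..
After op 6 (insert('n')): buffer="ennhoevnrx" (len 10), cursors c1@3 c3@3 c2@8, authorship 113..222..

Answer: 3 8 3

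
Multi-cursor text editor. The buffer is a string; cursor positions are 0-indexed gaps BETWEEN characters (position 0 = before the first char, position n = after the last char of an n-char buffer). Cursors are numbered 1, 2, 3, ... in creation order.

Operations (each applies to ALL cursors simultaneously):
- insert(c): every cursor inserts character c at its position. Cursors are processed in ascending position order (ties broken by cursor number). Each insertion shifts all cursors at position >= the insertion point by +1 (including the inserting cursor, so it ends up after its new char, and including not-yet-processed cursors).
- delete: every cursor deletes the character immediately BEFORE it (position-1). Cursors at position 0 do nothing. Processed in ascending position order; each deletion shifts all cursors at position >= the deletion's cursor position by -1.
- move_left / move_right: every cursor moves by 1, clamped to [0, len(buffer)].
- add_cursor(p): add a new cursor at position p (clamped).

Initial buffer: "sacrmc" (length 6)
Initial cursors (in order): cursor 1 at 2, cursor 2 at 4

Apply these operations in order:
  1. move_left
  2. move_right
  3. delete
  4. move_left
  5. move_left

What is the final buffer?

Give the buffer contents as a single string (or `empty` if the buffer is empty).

Answer: scmc

Derivation:
After op 1 (move_left): buffer="sacrmc" (len 6), cursors c1@1 c2@3, authorship ......
After op 2 (move_right): buffer="sacrmc" (len 6), cursors c1@2 c2@4, authorship ......
After op 3 (delete): buffer="scmc" (len 4), cursors c1@1 c2@2, authorship ....
After op 4 (move_left): buffer="scmc" (len 4), cursors c1@0 c2@1, authorship ....
After op 5 (move_left): buffer="scmc" (len 4), cursors c1@0 c2@0, authorship ....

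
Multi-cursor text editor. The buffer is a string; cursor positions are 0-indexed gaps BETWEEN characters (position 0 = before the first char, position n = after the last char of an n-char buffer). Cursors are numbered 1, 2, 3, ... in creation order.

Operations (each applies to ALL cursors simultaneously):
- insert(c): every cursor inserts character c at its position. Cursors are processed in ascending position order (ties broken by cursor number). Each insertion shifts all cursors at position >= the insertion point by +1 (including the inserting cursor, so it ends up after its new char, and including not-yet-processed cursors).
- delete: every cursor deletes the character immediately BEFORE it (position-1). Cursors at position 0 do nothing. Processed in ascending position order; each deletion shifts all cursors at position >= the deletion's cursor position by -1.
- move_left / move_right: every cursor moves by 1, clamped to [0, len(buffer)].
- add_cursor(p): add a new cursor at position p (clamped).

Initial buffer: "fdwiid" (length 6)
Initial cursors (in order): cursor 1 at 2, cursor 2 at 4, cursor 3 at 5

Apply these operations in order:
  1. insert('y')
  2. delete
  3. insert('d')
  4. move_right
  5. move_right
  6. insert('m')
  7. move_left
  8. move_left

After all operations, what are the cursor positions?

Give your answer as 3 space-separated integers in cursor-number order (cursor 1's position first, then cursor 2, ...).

After op 1 (insert('y')): buffer="fdywiyiyd" (len 9), cursors c1@3 c2@6 c3@8, authorship ..1..2.3.
After op 2 (delete): buffer="fdwiid" (len 6), cursors c1@2 c2@4 c3@5, authorship ......
After op 3 (insert('d')): buffer="fddwididd" (len 9), cursors c1@3 c2@6 c3@8, authorship ..1..2.3.
After op 4 (move_right): buffer="fddwididd" (len 9), cursors c1@4 c2@7 c3@9, authorship ..1..2.3.
After op 5 (move_right): buffer="fddwididd" (len 9), cursors c1@5 c2@8 c3@9, authorship ..1..2.3.
After op 6 (insert('m')): buffer="fddwimdidmdm" (len 12), cursors c1@6 c2@10 c3@12, authorship ..1..12.32.3
After op 7 (move_left): buffer="fddwimdidmdm" (len 12), cursors c1@5 c2@9 c3@11, authorship ..1..12.32.3
After op 8 (move_left): buffer="fddwimdidmdm" (len 12), cursors c1@4 c2@8 c3@10, authorship ..1..12.32.3

Answer: 4 8 10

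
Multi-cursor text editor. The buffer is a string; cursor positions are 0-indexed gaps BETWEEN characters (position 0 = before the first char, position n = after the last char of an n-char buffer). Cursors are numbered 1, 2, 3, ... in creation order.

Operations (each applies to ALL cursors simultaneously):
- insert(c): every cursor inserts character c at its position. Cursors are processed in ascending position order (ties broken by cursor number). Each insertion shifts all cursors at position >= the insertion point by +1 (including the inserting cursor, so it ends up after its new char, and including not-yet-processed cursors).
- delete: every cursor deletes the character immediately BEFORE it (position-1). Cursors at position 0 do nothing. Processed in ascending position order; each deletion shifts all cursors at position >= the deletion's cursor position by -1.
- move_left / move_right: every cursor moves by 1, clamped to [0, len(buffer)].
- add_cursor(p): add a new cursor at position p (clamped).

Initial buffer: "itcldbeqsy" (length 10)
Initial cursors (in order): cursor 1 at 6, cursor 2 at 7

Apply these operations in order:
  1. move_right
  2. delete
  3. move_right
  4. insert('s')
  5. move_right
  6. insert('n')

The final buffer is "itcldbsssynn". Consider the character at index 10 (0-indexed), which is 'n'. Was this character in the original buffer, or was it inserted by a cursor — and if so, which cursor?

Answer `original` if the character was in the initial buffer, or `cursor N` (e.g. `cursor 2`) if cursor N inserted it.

After op 1 (move_right): buffer="itcldbeqsy" (len 10), cursors c1@7 c2@8, authorship ..........
After op 2 (delete): buffer="itcldbsy" (len 8), cursors c1@6 c2@6, authorship ........
After op 3 (move_right): buffer="itcldbsy" (len 8), cursors c1@7 c2@7, authorship ........
After op 4 (insert('s')): buffer="itcldbsssy" (len 10), cursors c1@9 c2@9, authorship .......12.
After op 5 (move_right): buffer="itcldbsssy" (len 10), cursors c1@10 c2@10, authorship .......12.
After op 6 (insert('n')): buffer="itcldbsssynn" (len 12), cursors c1@12 c2@12, authorship .......12.12
Authorship (.=original, N=cursor N): . . . . . . . 1 2 . 1 2
Index 10: author = 1

Answer: cursor 1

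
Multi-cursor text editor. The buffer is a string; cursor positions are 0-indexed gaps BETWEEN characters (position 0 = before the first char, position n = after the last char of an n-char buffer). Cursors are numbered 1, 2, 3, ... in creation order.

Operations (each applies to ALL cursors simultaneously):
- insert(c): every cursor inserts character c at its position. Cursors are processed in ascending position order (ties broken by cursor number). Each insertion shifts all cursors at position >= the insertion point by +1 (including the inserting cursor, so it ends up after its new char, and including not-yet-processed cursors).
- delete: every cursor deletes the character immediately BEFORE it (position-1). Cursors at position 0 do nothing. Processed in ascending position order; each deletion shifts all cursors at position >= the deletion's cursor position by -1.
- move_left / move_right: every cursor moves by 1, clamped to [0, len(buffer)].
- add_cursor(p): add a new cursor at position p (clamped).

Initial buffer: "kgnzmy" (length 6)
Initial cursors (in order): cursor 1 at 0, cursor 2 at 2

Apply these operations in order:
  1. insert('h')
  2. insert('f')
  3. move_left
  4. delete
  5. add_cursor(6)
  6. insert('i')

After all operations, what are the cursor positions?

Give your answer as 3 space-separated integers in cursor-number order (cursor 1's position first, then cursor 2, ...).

After op 1 (insert('h')): buffer="hkghnzmy" (len 8), cursors c1@1 c2@4, authorship 1..2....
After op 2 (insert('f')): buffer="hfkghfnzmy" (len 10), cursors c1@2 c2@6, authorship 11..22....
After op 3 (move_left): buffer="hfkghfnzmy" (len 10), cursors c1@1 c2@5, authorship 11..22....
After op 4 (delete): buffer="fkgfnzmy" (len 8), cursors c1@0 c2@3, authorship 1..2....
After op 5 (add_cursor(6)): buffer="fkgfnzmy" (len 8), cursors c1@0 c2@3 c3@6, authorship 1..2....
After op 6 (insert('i')): buffer="ifkgifnzimy" (len 11), cursors c1@1 c2@5 c3@9, authorship 11..22..3..

Answer: 1 5 9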